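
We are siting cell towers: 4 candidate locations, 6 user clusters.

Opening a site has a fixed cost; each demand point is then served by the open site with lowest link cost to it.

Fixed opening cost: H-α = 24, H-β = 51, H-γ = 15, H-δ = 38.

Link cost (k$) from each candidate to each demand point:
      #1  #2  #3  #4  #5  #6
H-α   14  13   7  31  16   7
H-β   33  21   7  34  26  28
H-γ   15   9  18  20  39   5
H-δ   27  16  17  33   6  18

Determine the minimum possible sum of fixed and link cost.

Open {H-α, H-γ}: assign each demand point to its cheapest open site.
  #1→H-α 14, #2→H-γ 9, #3→H-α 7, #4→H-γ 20, #5→H-α 16, #6→H-γ 5
  link cost 71, fixed 39 → total 110.
Compare {H-α}: link cost 88 + fixed 24 = 112.
Compare {H-γ}: link cost 106 + fixed 15 = 121.
Compare {H-γ, H-δ}: link cost 72 + fixed 53 = 125.
All other subsets cost ≥ 112. Minimum total cost: 110.

110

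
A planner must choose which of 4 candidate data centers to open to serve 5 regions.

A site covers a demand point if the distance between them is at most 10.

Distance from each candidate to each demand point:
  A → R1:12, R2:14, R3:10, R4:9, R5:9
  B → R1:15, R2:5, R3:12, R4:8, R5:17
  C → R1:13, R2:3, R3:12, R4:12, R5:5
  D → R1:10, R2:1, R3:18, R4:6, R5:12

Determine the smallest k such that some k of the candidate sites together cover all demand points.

2

Coverage sets (demand points within 10 of each site):
  A: {R3, R4, R5}
  B: {R2, R4}
  C: {R2, R5}
  D: {R1, R2, R4}
No single site covers all 5 demand points.
But {A, D} covers everything, so the minimum is 2.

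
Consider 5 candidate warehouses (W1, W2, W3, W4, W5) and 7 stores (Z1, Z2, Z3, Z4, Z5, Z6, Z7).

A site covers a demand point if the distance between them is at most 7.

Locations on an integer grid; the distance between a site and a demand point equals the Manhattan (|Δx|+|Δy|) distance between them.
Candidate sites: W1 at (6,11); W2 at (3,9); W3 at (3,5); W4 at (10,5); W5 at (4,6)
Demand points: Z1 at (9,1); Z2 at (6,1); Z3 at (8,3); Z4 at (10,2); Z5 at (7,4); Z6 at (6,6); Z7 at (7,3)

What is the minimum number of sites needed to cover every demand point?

Coverage sets (demand points within 7 of each site):
  W1: {Z6}
  W2: {Z6}
  W3: {Z2, Z3, Z5, Z6, Z7}
  W4: {Z1, Z3, Z4, Z5, Z6, Z7}
  W5: {Z2, Z3, Z5, Z6, Z7}
No single site covers all 7 demand points.
But {W3, W4} covers everything, so the minimum is 2.

2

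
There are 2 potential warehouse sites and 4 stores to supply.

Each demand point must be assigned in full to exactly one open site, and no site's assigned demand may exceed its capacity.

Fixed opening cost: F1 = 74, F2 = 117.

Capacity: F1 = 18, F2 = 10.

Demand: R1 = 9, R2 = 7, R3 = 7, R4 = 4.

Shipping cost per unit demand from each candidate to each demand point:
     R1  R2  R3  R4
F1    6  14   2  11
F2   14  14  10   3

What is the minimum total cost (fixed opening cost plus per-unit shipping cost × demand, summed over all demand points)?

473

Open {F1, F2}; cheapest assignment that respects the capacities:
  F1 (cap 18, load 18): R2, R3, R4 — cost 7×14 + 7×2 + 4×11 = 156
  F2 (cap 10, load 9): R1 — cost 9×14 = 126
  Shipping 282, fixed 191 → total 473.
  Any other capacity-feasible assignment to {F1, F2} ships for at least 282.
Total demand is 27 and no other set of sites has combined capacity ≥ 27, so {F1, F2} is the only feasible choice of open sites. Minimum: 473.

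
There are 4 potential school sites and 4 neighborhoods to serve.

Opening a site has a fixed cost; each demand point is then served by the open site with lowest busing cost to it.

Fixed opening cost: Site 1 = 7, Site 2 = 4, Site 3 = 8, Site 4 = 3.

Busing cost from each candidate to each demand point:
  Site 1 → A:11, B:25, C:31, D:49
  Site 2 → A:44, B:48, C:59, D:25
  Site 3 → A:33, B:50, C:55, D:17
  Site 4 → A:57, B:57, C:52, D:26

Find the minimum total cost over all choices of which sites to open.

Open {Site 1, Site 3}: assign each demand point to its cheapest open site.
  A→Site 1 11, B→Site 1 25, C→Site 1 31, D→Site 3 17
  busing cost 84, fixed 15 → total 99.
Compare {Site 1, Site 3, Site 4}: busing cost 84 + fixed 18 = 102.
Compare {Site 1, Site 2}: busing cost 92 + fixed 11 = 103.
Compare {Site 1, Site 4}: busing cost 93 + fixed 10 = 103.
All other subsets cost ≥ 102. Minimum total cost: 99.

99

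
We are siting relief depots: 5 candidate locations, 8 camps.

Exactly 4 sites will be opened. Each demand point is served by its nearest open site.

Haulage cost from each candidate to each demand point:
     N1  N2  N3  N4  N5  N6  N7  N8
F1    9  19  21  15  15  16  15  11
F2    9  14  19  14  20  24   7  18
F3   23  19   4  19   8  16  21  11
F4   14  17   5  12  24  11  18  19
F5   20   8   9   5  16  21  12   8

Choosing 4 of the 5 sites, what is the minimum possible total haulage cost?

60

Open {F2, F3, F4, F5}.
  N1→F2 9, N2→F5 8, N3→F3 4, N4→F5 5, N5→F3 8, N6→F4 11, N7→F2 7, N8→F5 8  ⇒ total 60.
Compare {F1, F2, F3, F5}: total 65.
Compare {F1, F3, F4, F5}: total 65.
No size-4 selection does better; minimum is 60.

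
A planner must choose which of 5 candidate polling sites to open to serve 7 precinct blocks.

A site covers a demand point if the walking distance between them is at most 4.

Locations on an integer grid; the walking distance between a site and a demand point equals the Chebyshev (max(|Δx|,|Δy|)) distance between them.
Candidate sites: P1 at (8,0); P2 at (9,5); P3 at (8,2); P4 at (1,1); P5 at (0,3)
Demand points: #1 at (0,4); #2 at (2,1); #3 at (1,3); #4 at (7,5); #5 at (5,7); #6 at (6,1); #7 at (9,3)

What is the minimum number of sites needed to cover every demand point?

Coverage sets (demand points within 4 of each site):
  P1: {#6, #7}
  P2: {#4, #5, #6, #7}
  P3: {#4, #6, #7}
  P4: {#1, #2, #3}
  P5: {#1, #2, #3}
No single site covers all 7 demand points.
But {P2, P4} covers everything, so the minimum is 2.

2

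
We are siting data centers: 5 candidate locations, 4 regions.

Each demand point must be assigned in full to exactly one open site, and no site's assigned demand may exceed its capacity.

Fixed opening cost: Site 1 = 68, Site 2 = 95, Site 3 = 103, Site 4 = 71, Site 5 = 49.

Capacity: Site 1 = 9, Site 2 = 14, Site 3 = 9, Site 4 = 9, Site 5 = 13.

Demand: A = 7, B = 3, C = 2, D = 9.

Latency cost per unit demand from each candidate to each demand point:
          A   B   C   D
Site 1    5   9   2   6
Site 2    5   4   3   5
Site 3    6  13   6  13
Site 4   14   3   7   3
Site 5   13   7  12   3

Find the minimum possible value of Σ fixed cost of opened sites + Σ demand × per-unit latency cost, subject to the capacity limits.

204

Open {Site 1, Site 5}; cheapest assignment that respects the capacities:
  Site 1 (cap 9, load 9): A, C — cost 7×5 + 2×2 = 39
  Site 5 (cap 13, load 12): B, D — cost 3×7 + 9×3 = 48
  Shipping 87, fixed 117 → total 204.
  Any other capacity-feasible assignment to {Site 1, Site 5} ships for at least 87.
Compare {Site 2, Site 5}: its best feasible assignment gives total 224.
Compare {Site 2, Site 4}: its best feasible assignment gives total 246.
Every other set of open sites that can feasibly serve all demand totals ≥ 224 even under its best assignment. Minimum: 204.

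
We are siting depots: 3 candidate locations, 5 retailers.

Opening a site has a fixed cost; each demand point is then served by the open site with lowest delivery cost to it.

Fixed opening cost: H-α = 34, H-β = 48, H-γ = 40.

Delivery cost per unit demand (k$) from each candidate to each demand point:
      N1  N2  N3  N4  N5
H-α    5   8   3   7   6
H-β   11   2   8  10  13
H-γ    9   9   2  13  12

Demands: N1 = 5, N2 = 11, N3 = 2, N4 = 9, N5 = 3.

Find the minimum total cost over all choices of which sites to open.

Open {H-α, H-β}: assign each demand point to its cheapest open site.
  N1→H-α 5×5=25, N2→H-β 11×2=22, N3→H-α 2×3=6, N4→H-α 9×7=63, N5→H-α 3×6=18
  delivery cost 134, fixed 82 → total 216.
Compare {H-α}: delivery cost 200 + fixed 34 = 234.
Compare {H-α, H-β, H-γ}: delivery cost 132 + fixed 122 = 254.
Compare {H-β}: delivery cost 222 + fixed 48 = 270.
All other subsets cost ≥ 234. Minimum total cost: 216.

216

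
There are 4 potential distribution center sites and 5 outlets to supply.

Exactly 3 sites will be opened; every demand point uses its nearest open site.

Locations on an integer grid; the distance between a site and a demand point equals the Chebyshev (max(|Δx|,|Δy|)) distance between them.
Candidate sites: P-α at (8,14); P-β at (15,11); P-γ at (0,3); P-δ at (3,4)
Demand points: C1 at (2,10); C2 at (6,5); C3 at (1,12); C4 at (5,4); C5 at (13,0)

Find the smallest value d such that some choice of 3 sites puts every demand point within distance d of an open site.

10

Open {P-α, P-β, P-δ}.
  Farthest demand point is C5 at distance 10 (to P-δ); all others are ≤ 10.
With {P-α, P-γ, P-δ} the worst case is 10.
With {P-β, P-γ, P-δ} the worst case is 10.
No size-3 selection achieves below 10.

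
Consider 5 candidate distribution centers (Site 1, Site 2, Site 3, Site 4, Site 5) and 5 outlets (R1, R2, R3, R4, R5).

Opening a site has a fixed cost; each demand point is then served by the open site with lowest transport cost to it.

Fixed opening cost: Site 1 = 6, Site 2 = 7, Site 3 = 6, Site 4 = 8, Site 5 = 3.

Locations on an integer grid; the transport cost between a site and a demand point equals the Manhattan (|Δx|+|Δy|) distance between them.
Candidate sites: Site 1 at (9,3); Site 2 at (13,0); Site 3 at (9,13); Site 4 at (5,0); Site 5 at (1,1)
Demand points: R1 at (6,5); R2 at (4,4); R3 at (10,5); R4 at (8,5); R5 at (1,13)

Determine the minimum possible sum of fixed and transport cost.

Open {Site 1, Site 3}: assign each demand point to its cheapest open site.
  R1→Site 1 5, R2→Site 1 6, R3→Site 1 3, R4→Site 1 3, R5→Site 3 8
  transport cost 25, fixed 12 → total 37.
Compare {Site 1, Site 5}: transport cost 29 + fixed 9 = 38.
Compare {Site 1, Site 3, Site 5}: transport cost 25 + fixed 15 = 40.
Compare {Site 1}: transport cost 35 + fixed 6 = 41.
All other subsets cost ≥ 38. Minimum total cost: 37.

37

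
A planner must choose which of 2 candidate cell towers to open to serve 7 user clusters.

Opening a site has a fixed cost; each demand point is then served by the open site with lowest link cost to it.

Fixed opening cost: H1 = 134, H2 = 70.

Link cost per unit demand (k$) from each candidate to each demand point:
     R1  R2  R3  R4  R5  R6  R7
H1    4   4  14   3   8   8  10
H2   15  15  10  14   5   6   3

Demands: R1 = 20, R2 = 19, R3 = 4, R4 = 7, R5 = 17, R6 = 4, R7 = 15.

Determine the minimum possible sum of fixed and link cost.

Open {H1, H2}: assign each demand point to its cheapest open site.
  R1→H1 20×4=80, R2→H1 19×4=76, R3→H2 4×10=40, R4→H1 7×3=21, R5→H2 17×5=85, R6→H2 4×6=24, R7→H2 15×3=45
  link cost 371, fixed 204 → total 575.
Compare {H1}: link cost 551 + fixed 134 = 685.
Compare {H2}: link cost 877 + fixed 70 = 947.

575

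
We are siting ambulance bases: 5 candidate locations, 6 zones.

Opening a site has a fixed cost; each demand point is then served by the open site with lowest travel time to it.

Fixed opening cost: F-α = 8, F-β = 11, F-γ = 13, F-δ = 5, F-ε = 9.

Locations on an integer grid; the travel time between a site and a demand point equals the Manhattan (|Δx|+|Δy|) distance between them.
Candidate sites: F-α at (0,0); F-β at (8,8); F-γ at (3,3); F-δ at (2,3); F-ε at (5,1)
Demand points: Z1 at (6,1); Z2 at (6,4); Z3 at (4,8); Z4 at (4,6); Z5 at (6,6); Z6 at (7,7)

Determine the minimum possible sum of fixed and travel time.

41

Open {F-β, F-ε}: assign each demand point to its cheapest open site.
  Z1→F-ε 1, Z2→F-ε 4, Z3→F-β 4, Z4→F-β 6, Z5→F-β 4, Z6→F-β 2
  travel time 21, fixed 20 → total 41.
Compare {F-β}: travel time 31 + fixed 11 = 42.
Compare {F-ε}: travel time 33 + fixed 9 = 42.
Compare {F-β, F-δ}: travel time 26 + fixed 16 = 42.
All other subsets cost ≥ 42. Minimum total cost: 41.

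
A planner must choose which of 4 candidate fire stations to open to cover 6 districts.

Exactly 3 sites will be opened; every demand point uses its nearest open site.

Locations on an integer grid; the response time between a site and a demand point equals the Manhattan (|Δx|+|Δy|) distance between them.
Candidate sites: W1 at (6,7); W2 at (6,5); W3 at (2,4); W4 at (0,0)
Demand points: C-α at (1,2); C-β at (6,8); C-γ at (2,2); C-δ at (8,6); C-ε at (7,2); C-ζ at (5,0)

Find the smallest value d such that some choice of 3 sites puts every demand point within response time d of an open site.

Open {W1, W2, W4}.
  Farthest demand point is C-ζ at response time 5 (to W4); all others are ≤ 5.
With {W2, W3, W4} the worst case is 5.
With {W1, W2, W3} the worst case is 6.
No size-3 selection achieves below 5.

5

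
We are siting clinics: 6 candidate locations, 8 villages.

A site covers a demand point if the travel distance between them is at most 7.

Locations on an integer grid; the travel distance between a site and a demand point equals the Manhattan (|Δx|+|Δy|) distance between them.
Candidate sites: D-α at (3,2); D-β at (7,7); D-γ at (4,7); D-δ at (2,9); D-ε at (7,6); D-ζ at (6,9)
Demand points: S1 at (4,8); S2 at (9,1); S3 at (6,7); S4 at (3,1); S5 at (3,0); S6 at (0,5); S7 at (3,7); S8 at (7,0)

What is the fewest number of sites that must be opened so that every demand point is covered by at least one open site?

Coverage sets (demand points within 7 of each site):
  D-α: {S1, S2, S4, S5, S6, S7, S8}
  D-β: {S1, S3, S7, S8}
  D-γ: {S1, S3, S4, S6, S7}
  D-δ: {S1, S3, S6, S7}
  D-ε: {S1, S2, S3, S7, S8}
  D-ζ: {S1, S3, S7}
No single site covers all 8 demand points.
But {D-α, D-β} covers everything, so the minimum is 2.

2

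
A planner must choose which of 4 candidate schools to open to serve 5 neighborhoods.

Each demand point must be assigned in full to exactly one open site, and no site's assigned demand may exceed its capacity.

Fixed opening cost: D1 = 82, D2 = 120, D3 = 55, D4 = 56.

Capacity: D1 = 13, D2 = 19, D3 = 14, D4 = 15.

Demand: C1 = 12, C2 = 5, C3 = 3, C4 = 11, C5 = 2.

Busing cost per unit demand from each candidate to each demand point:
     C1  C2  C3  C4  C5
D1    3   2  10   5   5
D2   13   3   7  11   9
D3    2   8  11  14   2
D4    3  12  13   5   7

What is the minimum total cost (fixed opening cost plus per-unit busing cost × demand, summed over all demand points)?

316

Open {D1, D3, D4}; cheapest assignment that respects the capacities:
  D1 (cap 13, load 8): C2, C3 — cost 5×2 + 3×10 = 40
  D3 (cap 14, load 14): C1, C5 — cost 12×2 + 2×2 = 28
  D4 (cap 15, load 11): C4 — cost 11×5 = 55
  Shipping 123, fixed 193 → total 316.
  Any other capacity-feasible assignment to {D1, D3, D4} ships for at least 123.
Compare {D2, D3, D4}: its best feasible assignment gives total 350.
Compare {D2, D3}: its best feasible assignment gives total 360.
Every other set of open sites that can feasibly serve all demand totals ≥ 350 even under its best assignment. Minimum: 316.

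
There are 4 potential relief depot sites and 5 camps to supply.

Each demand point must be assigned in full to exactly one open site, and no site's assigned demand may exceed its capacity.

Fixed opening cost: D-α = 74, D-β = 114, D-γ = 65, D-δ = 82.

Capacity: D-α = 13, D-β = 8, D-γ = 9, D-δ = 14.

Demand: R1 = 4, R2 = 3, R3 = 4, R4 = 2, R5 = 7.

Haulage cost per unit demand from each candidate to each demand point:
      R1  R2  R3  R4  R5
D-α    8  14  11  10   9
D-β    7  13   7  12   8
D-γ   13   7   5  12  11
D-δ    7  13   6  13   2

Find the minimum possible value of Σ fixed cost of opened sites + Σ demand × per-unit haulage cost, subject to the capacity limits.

254

Open {D-γ, D-δ}; cheapest assignment that respects the capacities:
  D-γ (cap 9, load 9): R2, R3, R4 — cost 3×7 + 4×5 + 2×12 = 65
  D-δ (cap 14, load 11): R1, R5 — cost 4×7 + 7×2 = 42
  Shipping 107, fixed 147 → total 254.
  Any other capacity-feasible assignment to {D-γ, D-δ} ships for at least 107.
Compare {D-α, D-δ}: its best feasible assignment gives total 285.
Compare {D-α, D-γ}: its best feasible assignment gives total 295.
Every other set of open sites that can feasibly serve all demand totals ≥ 285 even under its best assignment. Minimum: 254.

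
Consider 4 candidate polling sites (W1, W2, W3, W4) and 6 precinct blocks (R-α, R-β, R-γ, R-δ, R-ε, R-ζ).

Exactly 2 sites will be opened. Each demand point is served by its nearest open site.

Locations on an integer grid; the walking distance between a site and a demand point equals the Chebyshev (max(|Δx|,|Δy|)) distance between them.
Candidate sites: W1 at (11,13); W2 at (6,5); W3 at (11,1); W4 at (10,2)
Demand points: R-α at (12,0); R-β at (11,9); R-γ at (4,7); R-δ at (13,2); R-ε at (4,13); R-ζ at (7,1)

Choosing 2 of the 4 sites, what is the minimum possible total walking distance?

Open {W2, W3}.
  R-α→W3 1, R-β→W2 5, R-γ→W2 2, R-δ→W3 2, R-ε→W2 8, R-ζ→W2 4  ⇒ total 22.
Compare {W2, W4}: total 23.
Compare {W1, W3}: total 25.
No size-2 selection does better; minimum is 22.

22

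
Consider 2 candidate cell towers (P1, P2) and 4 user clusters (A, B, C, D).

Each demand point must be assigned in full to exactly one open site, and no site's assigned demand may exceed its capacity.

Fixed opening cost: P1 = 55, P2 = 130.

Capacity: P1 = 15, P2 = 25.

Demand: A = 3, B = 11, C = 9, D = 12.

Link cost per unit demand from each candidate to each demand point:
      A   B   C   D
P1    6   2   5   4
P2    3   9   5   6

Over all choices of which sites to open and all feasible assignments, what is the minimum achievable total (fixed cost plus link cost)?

Open {P1, P2}; cheapest assignment that respects the capacities:
  P1 (cap 15, load 11): B — cost 11×2 = 22
  P2 (cap 25, load 24): A, C, D — cost 3×3 + 9×5 + 12×6 = 126
  Shipping 148, fixed 185 → total 333.
  Any other capacity-feasible assignment to {P1, P2} ships for at least 148.
Total demand is 35 and no other set of sites has combined capacity ≥ 35, so {P1, P2} is the only feasible choice of open sites. Minimum: 333.

333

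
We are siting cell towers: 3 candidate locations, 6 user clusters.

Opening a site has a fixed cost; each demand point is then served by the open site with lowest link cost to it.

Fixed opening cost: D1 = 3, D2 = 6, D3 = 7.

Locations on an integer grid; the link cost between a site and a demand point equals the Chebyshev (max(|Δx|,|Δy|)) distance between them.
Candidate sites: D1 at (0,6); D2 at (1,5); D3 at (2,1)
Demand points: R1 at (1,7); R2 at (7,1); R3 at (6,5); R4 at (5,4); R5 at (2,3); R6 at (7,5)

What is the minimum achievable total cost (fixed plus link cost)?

30

Open {D1, D3}: assign each demand point to its cheapest open site.
  R1→D1 1, R2→D3 5, R3→D3 4, R4→D3 3, R5→D3 2, R6→D3 5
  link cost 20, fixed 10 → total 30.
Compare {D2}: link cost 25 + fixed 6 = 31.
Compare {D1}: link cost 29 + fixed 3 = 32.
Compare {D3}: link cost 25 + fixed 7 = 32.
All other subsets cost ≥ 31. Minimum total cost: 30.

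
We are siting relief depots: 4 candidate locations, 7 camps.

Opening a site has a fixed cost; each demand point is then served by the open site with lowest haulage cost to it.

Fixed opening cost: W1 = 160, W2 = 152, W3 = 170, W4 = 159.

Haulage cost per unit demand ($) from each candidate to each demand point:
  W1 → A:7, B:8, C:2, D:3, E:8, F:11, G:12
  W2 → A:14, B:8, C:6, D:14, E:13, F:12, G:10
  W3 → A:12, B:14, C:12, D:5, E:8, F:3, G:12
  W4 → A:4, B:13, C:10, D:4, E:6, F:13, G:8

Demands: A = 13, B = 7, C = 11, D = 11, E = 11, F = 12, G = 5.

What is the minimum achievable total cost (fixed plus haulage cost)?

642

Open {W1}: assign each demand point to its cheapest open site.
  A→W1 13×7=91, B→W1 7×8=56, C→W1 11×2=22, D→W1 11×3=33, E→W1 11×8=88, F→W1 12×11=132, G→W1 5×12=60
  haulage cost 482, fixed 160 → total 642.
Compare {W1, W3}: haulage cost 386 + fixed 330 = 716.
Compare {W4}: haulage cost 559 + fixed 159 = 718.
Compare {W1, W4}: haulage cost 401 + fixed 319 = 720.
All other subsets cost ≥ 716. Minimum total cost: 642.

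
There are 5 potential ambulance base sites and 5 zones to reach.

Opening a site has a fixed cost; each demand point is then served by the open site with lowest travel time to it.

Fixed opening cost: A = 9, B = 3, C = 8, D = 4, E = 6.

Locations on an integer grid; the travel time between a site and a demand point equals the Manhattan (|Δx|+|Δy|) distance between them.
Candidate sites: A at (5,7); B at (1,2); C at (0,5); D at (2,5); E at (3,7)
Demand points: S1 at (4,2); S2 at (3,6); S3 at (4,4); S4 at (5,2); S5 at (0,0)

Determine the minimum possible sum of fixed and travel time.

22

Open {B, D}: assign each demand point to its cheapest open site.
  S1→B 3, S2→D 2, S3→D 3, S4→B 4, S5→B 3
  travel time 15, fixed 7 → total 22.
Compare {B}: travel time 21 + fixed 3 = 24.
Compare {B, E}: travel time 15 + fixed 9 = 24.
Compare {D}: travel time 23 + fixed 4 = 27.
All other subsets cost ≥ 24. Minimum total cost: 22.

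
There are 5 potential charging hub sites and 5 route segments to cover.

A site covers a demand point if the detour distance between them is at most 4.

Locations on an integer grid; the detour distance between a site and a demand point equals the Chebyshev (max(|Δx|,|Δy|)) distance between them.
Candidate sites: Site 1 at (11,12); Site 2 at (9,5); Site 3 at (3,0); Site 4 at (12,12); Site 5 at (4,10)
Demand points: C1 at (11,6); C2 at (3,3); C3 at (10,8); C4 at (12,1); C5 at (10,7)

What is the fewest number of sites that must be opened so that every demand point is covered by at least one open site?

Coverage sets (demand points within 4 of each site):
  Site 1: {C3}
  Site 2: {C1, C3, C4, C5}
  Site 3: {C2}
  Site 4: {C3}
  Site 5: {}
No single site covers all 5 demand points.
But {Site 2, Site 3} covers everything, so the minimum is 2.

2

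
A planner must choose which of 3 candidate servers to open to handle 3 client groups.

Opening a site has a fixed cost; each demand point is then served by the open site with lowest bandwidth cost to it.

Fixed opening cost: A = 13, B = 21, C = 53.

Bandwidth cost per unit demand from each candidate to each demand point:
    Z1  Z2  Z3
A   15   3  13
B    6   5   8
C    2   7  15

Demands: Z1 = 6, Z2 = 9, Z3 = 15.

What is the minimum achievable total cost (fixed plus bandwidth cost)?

217

Open {A, B}: assign each demand point to its cheapest open site.
  Z1→B 6×6=36, Z2→A 9×3=27, Z3→B 15×8=120
  bandwidth cost 183, fixed 34 → total 217.
Compare {B}: bandwidth cost 201 + fixed 21 = 222.
Compare {A, B, C}: bandwidth cost 159 + fixed 87 = 246.
Compare {B, C}: bandwidth cost 177 + fixed 74 = 251.
All other subsets cost ≥ 222. Minimum total cost: 217.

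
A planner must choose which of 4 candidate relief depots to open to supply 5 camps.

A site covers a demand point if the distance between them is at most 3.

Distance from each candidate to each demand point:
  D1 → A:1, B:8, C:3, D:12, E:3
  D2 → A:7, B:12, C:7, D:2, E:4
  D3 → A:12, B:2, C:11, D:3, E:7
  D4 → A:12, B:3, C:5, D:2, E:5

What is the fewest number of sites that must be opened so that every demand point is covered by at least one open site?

2

Coverage sets (demand points within 3 of each site):
  D1: {A, C, E}
  D2: {D}
  D3: {B, D}
  D4: {B, D}
No single site covers all 5 demand points.
But {D1, D3} covers everything, so the minimum is 2.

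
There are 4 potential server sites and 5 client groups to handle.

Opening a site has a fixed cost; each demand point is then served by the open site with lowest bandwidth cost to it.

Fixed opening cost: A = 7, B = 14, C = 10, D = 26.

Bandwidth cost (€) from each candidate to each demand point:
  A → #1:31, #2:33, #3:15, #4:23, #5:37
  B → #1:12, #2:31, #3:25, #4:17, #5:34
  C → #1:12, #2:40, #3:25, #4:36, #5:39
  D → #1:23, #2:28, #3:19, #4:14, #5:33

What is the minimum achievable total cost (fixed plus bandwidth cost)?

130

Open {A, B}: assign each demand point to its cheapest open site.
  #1→B 12, #2→B 31, #3→A 15, #4→B 17, #5→B 34
  bandwidth cost 109, fixed 21 → total 130.
Compare {B}: bandwidth cost 119 + fixed 14 = 133.
Compare {A, C}: bandwidth cost 120 + fixed 17 = 137.
Compare {A, B, C}: bandwidth cost 109 + fixed 31 = 140.
All other subsets cost ≥ 133. Minimum total cost: 130.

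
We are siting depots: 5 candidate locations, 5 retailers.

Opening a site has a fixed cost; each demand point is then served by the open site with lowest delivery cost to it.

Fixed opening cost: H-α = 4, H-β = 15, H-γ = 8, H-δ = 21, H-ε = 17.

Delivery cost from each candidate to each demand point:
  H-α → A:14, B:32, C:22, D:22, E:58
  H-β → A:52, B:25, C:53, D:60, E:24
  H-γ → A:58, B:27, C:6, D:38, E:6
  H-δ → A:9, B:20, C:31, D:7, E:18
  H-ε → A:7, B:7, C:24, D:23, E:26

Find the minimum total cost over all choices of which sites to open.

Open {H-γ, H-ε}: assign each demand point to its cheapest open site.
  A→H-ε 7, B→H-ε 7, C→H-γ 6, D→H-ε 23, E→H-γ 6
  delivery cost 49, fixed 25 → total 74.
Compare {H-γ, H-δ}: delivery cost 48 + fixed 29 = 77.
Compare {H-α, H-γ, H-ε}: delivery cost 48 + fixed 29 = 77.
Compare {H-γ, H-δ, H-ε}: delivery cost 33 + fixed 46 = 79.
All other subsets cost ≥ 77. Minimum total cost: 74.

74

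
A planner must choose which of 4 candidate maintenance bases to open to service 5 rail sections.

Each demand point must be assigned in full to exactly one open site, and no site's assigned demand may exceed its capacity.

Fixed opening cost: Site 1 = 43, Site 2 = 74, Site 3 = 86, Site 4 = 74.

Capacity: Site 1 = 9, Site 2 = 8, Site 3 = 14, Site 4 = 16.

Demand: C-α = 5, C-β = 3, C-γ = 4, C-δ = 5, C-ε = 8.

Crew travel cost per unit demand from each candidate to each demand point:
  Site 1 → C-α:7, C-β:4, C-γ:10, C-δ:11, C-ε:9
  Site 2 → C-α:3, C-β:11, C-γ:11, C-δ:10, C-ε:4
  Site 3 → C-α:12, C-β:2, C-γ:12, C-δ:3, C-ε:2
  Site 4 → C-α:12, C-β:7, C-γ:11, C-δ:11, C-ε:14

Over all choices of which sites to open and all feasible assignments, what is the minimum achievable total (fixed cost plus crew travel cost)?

Open {Site 1, Site 2, Site 3}; cheapest assignment that respects the capacities:
  Site 1 (cap 9, load 7): C-β, C-γ — cost 3×4 + 4×10 = 52
  Site 2 (cap 8, load 5): C-α — cost 5×3 = 15
  Site 3 (cap 14, load 13): C-δ, C-ε — cost 5×3 + 8×2 = 31
  Shipping 98, fixed 203 → total 301.
  Any other capacity-feasible assignment to {Site 1, Site 2, Site 3} ships for at least 98.
Compare {Site 3, Site 4}: its best feasible assignment gives total 316.
Compare {Site 1, Site 3, Site 4}: its best feasible assignment gives total 325.
Every other set of open sites that can feasibly serve all demand totals ≥ 316 even under its best assignment. Minimum: 301.

301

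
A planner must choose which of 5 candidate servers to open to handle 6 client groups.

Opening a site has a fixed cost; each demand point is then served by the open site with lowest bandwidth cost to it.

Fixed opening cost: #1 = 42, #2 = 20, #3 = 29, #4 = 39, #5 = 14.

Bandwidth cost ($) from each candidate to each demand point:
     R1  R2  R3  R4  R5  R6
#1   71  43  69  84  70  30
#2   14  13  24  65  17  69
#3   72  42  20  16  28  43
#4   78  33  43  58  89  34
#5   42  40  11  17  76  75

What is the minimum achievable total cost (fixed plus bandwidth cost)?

172

Open {#2, #3}: assign each demand point to its cheapest open site.
  R1→#2 14, R2→#2 13, R3→#3 20, R4→#3 16, R5→#2 17, R6→#3 43
  bandwidth cost 123, fixed 49 → total 172.
Compare {#2, #5}: bandwidth cost 141 + fixed 34 = 175.
Compare {#2, #3, #5}: bandwidth cost 114 + fixed 63 = 177.
Compare {#1, #2, #5}: bandwidth cost 102 + fixed 76 = 178.
All other subsets cost ≥ 175. Minimum total cost: 172.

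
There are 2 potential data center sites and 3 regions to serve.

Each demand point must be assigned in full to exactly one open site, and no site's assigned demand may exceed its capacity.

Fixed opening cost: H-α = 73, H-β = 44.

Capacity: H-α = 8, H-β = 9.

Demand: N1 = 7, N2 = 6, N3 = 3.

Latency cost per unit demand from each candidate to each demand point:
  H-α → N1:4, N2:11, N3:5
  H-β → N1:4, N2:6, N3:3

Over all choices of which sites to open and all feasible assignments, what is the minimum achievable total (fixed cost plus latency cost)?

Open {H-α, H-β}; cheapest assignment that respects the capacities:
  H-α (cap 8, load 7): N1 — cost 7×4 = 28
  H-β (cap 9, load 9): N2, N3 — cost 6×6 + 3×3 = 45
  Shipping 73, fixed 117 → total 190.
  Any other capacity-feasible assignment to {H-α, H-β} ships for at least 73.
Total demand is 16 and no other set of sites has combined capacity ≥ 16, so {H-α, H-β} is the only feasible choice of open sites. Minimum: 190.

190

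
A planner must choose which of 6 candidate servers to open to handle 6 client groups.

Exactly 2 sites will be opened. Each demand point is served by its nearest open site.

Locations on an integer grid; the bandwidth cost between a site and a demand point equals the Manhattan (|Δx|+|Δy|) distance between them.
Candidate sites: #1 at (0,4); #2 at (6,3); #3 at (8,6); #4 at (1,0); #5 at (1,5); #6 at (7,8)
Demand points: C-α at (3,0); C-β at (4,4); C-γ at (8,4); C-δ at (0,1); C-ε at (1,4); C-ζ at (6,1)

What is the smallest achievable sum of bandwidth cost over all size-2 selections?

Open {#2, #4}.
  C-α→#4 2, C-β→#2 3, C-γ→#2 3, C-δ→#4 2, C-ε→#4 4, C-ζ→#2 2  ⇒ total 16.
Compare {#1, #2}: total 18.
Compare {#2, #5}: total 20.
No size-2 selection does better; minimum is 16.

16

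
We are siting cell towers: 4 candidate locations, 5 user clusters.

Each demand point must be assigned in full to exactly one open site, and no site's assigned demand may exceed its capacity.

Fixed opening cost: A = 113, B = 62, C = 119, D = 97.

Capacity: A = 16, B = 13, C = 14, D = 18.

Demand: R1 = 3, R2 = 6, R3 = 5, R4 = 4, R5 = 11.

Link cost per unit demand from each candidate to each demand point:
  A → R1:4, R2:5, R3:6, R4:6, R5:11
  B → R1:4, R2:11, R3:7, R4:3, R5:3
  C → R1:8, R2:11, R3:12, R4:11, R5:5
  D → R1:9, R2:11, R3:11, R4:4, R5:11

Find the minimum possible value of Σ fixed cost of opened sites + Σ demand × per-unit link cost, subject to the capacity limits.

Open {B, D}; cheapest assignment that respects the capacities:
  B (cap 13, load 11): R5 — cost 11×3 = 33
  D (cap 18, load 18): R1, R2, R3, R4 — cost 3×9 + 6×11 + 5×11 + 4×4 = 164
  Shipping 197, fixed 159 → total 356.
  Any other capacity-feasible assignment to {B, D} ships for at least 197.
Compare {A, B, D}: its best feasible assignment gives total 393.
Compare {A, C}: its best feasible assignment gives total 395.
Every other set of open sites that can feasibly serve all demand totals ≥ 393 even under its best assignment. Minimum: 356.

356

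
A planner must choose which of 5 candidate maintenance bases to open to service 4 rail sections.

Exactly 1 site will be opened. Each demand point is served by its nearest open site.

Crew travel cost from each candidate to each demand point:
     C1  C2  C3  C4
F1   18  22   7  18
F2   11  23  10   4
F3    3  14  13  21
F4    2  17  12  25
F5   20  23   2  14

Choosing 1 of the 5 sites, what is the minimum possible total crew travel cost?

Open {F2}.
  C1→F2 11, C2→F2 23, C3→F2 10, C4→F2 4  ⇒ total 48.
Compare {F3}: total 51.
Compare {F4}: total 56.
No size-1 selection does better; minimum is 48.

48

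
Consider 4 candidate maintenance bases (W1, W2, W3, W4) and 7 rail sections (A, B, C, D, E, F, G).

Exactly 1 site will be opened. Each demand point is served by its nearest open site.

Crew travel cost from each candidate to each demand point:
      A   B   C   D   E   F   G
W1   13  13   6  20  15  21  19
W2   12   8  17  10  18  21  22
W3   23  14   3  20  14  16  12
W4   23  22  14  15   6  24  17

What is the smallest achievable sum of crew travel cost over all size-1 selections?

102

Open {W3}.
  A→W3 23, B→W3 14, C→W3 3, D→W3 20, E→W3 14, F→W3 16, G→W3 12  ⇒ total 102.
Compare {W1}: total 107.
Compare {W2}: total 108.
No size-1 selection does better; minimum is 102.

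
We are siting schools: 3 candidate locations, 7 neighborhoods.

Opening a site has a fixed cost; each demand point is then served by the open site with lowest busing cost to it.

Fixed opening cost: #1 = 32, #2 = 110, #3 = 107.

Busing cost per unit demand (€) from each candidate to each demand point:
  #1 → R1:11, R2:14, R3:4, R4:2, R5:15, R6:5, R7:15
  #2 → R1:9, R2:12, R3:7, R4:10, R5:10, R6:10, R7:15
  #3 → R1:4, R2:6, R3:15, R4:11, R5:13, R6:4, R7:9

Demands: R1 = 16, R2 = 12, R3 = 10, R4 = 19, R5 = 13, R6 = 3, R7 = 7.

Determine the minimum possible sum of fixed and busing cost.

Open {#1, #3}: assign each demand point to its cheapest open site.
  R1→#3 16×4=64, R2→#3 12×6=72, R3→#1 10×4=40, R4→#1 19×2=38, R5→#3 13×13=169, R6→#3 3×4=12, R7→#3 7×9=63
  busing cost 458, fixed 139 → total 597.
Compare {#1, #2, #3}: busing cost 419 + fixed 249 = 668.
Compare {#1, #2}: busing cost 616 + fixed 142 = 758.
Compare {#1}: busing cost 737 + fixed 32 = 769.
All other subsets cost ≥ 668. Minimum total cost: 597.

597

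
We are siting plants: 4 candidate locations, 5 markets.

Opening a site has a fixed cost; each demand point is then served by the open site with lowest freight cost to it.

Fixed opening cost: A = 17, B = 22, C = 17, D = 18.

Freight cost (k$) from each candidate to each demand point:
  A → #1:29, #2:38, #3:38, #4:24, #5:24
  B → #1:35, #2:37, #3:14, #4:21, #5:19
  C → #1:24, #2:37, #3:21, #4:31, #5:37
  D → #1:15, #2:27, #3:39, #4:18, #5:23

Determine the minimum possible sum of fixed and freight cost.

133

Open {B, D}: assign each demand point to its cheapest open site.
  #1→D 15, #2→D 27, #3→B 14, #4→D 18, #5→B 19
  freight cost 93, fixed 40 → total 133.
Compare {C, D}: freight cost 104 + fixed 35 = 139.
Compare {D}: freight cost 122 + fixed 18 = 140.
Compare {B}: freight cost 126 + fixed 22 = 148.
All other subsets cost ≥ 139. Minimum total cost: 133.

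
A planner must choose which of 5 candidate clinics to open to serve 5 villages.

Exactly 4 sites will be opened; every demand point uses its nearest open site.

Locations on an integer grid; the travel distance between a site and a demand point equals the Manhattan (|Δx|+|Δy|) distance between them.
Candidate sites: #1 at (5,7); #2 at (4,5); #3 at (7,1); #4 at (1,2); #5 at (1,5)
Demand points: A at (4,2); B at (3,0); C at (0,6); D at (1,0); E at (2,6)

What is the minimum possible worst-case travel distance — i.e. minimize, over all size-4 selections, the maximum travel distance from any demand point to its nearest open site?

4

Open {#1, #2, #4, #5}.
  Farthest demand point is B at travel distance 4 (to #4); all others are ≤ 4.
With {#1, #3, #4, #5} the worst case is 4.
With {#2, #3, #4, #5} the worst case is 4.
No size-4 selection achieves below 4.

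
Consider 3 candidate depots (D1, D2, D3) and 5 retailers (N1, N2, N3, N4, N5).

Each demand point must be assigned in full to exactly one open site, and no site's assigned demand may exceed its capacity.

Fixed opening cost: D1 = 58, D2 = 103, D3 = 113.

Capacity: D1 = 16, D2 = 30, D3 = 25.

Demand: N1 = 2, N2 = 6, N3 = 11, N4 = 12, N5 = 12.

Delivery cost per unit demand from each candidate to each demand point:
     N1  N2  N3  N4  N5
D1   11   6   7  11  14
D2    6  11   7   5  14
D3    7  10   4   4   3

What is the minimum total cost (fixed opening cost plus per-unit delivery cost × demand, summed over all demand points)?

Open {D2, D3}; cheapest assignment that respects the capacities:
  D2 (cap 30, load 20): N1, N2, N4 — cost 2×6 + 6×11 + 12×5 = 138
  D3 (cap 25, load 23): N3, N5 — cost 11×4 + 12×3 = 80
  Shipping 218, fixed 216 → total 434.
  Any other capacity-feasible assignment to {D2, D3} ships for at least 218.
Compare {D1, D2, D3}: its best feasible assignment gives total 462.
Compare {D1, D2}: its best feasible assignment gives total 554.
Every other set of open sites that can feasibly serve all demand totals ≥ 462 even under its best assignment. Minimum: 434.

434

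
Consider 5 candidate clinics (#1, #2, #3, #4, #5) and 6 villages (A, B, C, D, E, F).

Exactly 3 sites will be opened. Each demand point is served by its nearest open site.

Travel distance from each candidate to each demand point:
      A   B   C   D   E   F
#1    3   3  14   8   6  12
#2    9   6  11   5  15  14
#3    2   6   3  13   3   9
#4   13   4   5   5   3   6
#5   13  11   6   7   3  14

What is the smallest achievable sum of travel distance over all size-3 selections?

Open {#1, #3, #4}.
  A→#3 2, B→#1 3, C→#3 3, D→#4 5, E→#3 3, F→#4 6  ⇒ total 22.
Compare {#2, #3, #4}: total 23.
Compare {#3, #4, #5}: total 23.
No size-3 selection does better; minimum is 22.

22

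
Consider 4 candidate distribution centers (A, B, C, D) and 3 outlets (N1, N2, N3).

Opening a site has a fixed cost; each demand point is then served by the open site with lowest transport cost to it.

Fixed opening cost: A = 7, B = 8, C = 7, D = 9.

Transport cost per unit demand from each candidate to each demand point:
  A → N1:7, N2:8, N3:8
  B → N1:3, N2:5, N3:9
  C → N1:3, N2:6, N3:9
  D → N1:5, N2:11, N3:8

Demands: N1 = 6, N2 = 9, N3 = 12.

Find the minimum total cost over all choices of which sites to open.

Open {A, B}: assign each demand point to its cheapest open site.
  N1→B 6×3=18, N2→B 9×5=45, N3→A 12×8=96
  transport cost 159, fixed 15 → total 174.
Compare {B, D}: transport cost 159 + fixed 17 = 176.
Compare {B}: transport cost 171 + fixed 8 = 179.
Compare {A, B, C}: transport cost 159 + fixed 22 = 181.
All other subsets cost ≥ 176. Minimum total cost: 174.

174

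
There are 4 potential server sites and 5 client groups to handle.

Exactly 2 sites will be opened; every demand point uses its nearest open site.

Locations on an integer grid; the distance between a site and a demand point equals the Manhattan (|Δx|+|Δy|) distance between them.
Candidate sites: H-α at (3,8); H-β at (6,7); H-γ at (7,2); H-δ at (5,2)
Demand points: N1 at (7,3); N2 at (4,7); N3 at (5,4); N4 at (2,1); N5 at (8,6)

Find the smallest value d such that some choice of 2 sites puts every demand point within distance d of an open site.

4

Open {H-β, H-δ}.
  Farthest demand point is N4 at distance 4 (to H-δ); all others are ≤ 4.
With {H-α, H-γ} the worst case is 6.
With {H-β, H-γ} the worst case is 6.
No size-2 selection achieves below 4.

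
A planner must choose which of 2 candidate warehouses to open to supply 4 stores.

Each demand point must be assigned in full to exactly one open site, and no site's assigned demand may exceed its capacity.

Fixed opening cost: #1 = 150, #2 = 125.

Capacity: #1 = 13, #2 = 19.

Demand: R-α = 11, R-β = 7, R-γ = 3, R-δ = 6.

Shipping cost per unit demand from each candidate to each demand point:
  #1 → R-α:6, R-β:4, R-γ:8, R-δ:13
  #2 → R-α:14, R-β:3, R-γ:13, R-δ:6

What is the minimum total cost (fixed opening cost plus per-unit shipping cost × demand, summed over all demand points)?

Open {#1, #2}; cheapest assignment that respects the capacities:
  #1 (cap 13, load 11): R-α — cost 11×6 = 66
  #2 (cap 19, load 16): R-β, R-γ, R-δ — cost 7×3 + 3×13 + 6×6 = 96
  Shipping 162, fixed 275 → total 437.
  Any other capacity-feasible assignment to {#1, #2} ships for at least 162.
Total demand is 27 and no other set of sites has combined capacity ≥ 27, so {#1, #2} is the only feasible choice of open sites. Minimum: 437.

437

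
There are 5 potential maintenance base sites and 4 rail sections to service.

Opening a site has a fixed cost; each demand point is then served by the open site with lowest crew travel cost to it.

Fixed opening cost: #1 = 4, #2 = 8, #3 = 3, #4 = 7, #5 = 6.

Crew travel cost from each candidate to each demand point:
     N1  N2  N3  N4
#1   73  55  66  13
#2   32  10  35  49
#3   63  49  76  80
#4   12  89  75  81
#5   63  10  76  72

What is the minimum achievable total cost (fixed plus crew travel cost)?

Open {#1, #2, #4}: assign each demand point to its cheapest open site.
  N1→#4 12, N2→#2 10, N3→#2 35, N4→#1 13
  crew travel cost 70, fixed 19 → total 89.
Compare {#1, #2, #3, #4}: crew travel cost 70 + fixed 22 = 92.
Compare {#1, #2, #4, #5}: crew travel cost 70 + fixed 25 = 95.
Compare {#1, #2, #3, #4, #5}: crew travel cost 70 + fixed 28 = 98.
All other subsets cost ≥ 92. Minimum total cost: 89.

89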